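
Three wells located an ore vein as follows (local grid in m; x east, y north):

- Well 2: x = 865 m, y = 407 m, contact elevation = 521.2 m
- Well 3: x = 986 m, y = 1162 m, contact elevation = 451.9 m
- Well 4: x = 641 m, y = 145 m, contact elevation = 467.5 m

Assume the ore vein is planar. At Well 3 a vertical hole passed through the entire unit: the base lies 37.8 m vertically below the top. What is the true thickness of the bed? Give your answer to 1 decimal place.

34.4 m

Two edge vectors: Well 2→Well 3 = (121, 755, -69.3), Well 2→Well 4 = (-224, -262, -53.7).
Normal n = (Well 2→Well 3) × (Well 2→Well 4) = (-58700.1, 22020.9, 137418).
So ∂z/∂x = −n_x/n_z = 0.42716 and ∂z/∂y = −n_y/n_z = −0.16025.
|∇z| = √(a²+b²) = 0.45623, so dip δ = arctan(0.45623) = 24.52°.
True thickness = vertical thickness × cos δ = 37.8 × cos 24.52° = 34.4 m.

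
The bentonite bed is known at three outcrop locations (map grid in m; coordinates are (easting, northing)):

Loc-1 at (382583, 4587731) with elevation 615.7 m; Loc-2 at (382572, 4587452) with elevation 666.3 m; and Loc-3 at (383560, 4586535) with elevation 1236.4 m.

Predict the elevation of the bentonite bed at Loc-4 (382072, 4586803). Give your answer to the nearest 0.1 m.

Two edge vectors: Loc-1→Loc-2 = (-11, -279, 50.6), Loc-1→Loc-3 = (977, -1196, 620.7).
Normal n = (Loc-1→Loc-2) × (Loc-1→Loc-3) = (-112657.7, 56263.9, 285739).
So ∂z/∂E = −n_x/n_z = 0.394267846 and ∂z/∂N = −n_y/n_z = −0.196906618.
Intercept c from Loc-1: 615.7 − 150840.18 + 903354.59 = 753130.12.
At (382072, 4586803): z = 150638.7 − 903171.9 + 753130.12 = 597.0 m.

597.0 m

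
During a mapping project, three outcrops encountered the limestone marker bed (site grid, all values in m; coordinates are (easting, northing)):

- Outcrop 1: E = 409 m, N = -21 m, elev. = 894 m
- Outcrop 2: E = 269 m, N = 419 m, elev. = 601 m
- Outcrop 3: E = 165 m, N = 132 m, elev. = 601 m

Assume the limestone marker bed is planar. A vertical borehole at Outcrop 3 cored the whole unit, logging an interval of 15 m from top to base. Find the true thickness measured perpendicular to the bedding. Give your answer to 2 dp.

Let the plane be z = a·E + b·N + c.
Outcrop 2−Outcrop 1: −140a + 440b = −293;  Outcrop 3−Outcrop 1: −244a + 153b = −293.
Solving gives a = 0.97848, b = −0.35457.
|∇z| = √(a²+b²) = 1.04075, so dip δ = arctan(1.04075) = 46.14°.
True thickness = vertical thickness × cos δ = 15 × cos 46.14° = 10.39 m.

10.39 m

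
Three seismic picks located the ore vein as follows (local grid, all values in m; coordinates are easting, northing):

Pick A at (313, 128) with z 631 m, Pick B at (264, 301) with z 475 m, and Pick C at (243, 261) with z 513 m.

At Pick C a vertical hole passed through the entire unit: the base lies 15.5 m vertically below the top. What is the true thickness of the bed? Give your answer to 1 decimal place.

Two edge vectors: Pick A→Pick B = (-49, 173, -156), Pick A→Pick C = (-70, 133, -118).
Normal n = (Pick A→Pick B) × (Pick A→Pick C) = (334, 5138, 5593).
So ∂z/∂easting = −n_x/n_z = −0.05972 and ∂z/∂northing = −n_y/n_z = −0.91865.
|∇z| = √(a²+b²) = 0.92059, so dip δ = arctan(0.92059) = 42.63°.
True thickness = vertical thickness × cos δ = 15.5 × cos 42.63° = 11.4 m.

11.4 m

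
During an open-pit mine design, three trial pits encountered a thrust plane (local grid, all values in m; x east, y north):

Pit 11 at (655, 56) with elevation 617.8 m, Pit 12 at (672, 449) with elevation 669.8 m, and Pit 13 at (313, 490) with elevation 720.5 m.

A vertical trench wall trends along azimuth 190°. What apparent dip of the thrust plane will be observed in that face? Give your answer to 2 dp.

Let the plane be z = a·x + b·y + c.
Pit 12−Pit 11: 17a + 393b = 52;  Pit 13−Pit 11: −342a + 434b = 102.7.
Solving gives a = −0.12549, b = 0.13774.
Unit vector along 190° is (sin 190°, cos 190°) = (-0.1736, -0.9848).
Slope in that direction = a·(-0.1736) + b·(-0.9848) = −0.11386.
Apparent dip = arctan|0.11386| = 6.50° (true dip is 10.6°, so apparent ≤ true as expected).

6.50°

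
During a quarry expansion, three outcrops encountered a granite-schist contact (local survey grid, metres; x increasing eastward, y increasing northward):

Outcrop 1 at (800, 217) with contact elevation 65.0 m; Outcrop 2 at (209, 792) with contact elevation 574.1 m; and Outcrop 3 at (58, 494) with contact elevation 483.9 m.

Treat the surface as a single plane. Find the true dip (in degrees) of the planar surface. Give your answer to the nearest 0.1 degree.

Two edge vectors: Outcrop 1→Outcrop 2 = (-591, 575, 509.1), Outcrop 1→Outcrop 3 = (-742, 277, 418.9).
Normal n = (Outcrop 1→Outcrop 2) × (Outcrop 1→Outcrop 3) = (99846.8, -130182.3, 262943).
So ∂z/∂x = −n_x/n_z = −0.37973 and ∂z/∂y = −n_y/n_z = 0.49510.
Gradient magnitude |∇z| = √(a² + b²) = √(0.14419 + 0.24512) = 0.62395.
True dip = arctan(0.62395) = 32.0°, dipping toward SE (azimuth ≈ 143°).

32.0°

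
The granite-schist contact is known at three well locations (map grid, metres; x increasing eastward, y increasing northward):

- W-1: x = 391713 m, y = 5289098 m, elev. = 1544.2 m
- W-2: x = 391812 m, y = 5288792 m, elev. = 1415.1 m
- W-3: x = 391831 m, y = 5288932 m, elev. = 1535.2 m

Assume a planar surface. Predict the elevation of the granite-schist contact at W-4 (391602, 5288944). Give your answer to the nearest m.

1327 m

Let the plane be z = a·x + b·y + c.
W-2−W-1: 99a − 306b = −129.1;  W-3−W-1: 118a − 166b = −9.
Solving gives a = 0.94930365, b = 0.72902308.
Then c = 1544.2 − a·391713 − b·5289098 = −4226184.87.
At (391602, 5288944): z = 371749.2 + 3855762.2 − 4226184.87 = 1326.6 m.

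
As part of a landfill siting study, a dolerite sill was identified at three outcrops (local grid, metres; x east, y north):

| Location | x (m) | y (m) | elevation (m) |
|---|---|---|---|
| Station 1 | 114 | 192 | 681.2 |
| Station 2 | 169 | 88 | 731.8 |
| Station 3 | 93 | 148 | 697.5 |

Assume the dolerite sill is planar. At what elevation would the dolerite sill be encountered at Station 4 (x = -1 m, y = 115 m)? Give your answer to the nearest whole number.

Two edge vectors: Station 1→Station 2 = (55, -104, 50.6), Station 1→Station 3 = (-21, -44, 16.3).
Normal n = (Station 1→Station 2) × (Station 1→Station 3) = (531.2, -1959.1, -4604).
So ∂z/∂x = −n_x/n_z = 0.11538 and ∂z/∂y = −n_y/n_z = −0.42552.
Intercept c from Station 1: 681.2 − 13.15 + 81.70 = 749.75.
At (-1, 115): z = −0.1 − 48.9 + 749.75 = 700.7 m.

701 m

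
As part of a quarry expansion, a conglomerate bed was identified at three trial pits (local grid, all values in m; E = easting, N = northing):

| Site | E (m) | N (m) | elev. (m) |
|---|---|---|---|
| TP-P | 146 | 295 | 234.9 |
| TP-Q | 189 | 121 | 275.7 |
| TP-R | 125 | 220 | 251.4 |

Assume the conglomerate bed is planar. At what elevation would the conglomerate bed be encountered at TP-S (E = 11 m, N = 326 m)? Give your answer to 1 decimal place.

224.1 m

Two edge vectors: TP-P→TP-Q = (43, -174, 40.8), TP-P→TP-R = (-21, -75, 16.5).
Normal n = (TP-P→TP-Q) × (TP-P→TP-R) = (189, -1566.3, -6879).
So ∂z/∂E = −n_x/n_z = 0.02747 and ∂z/∂N = −n_y/n_z = −0.22769.
Intercept c from TP-P: 234.9 − 4.01 + 67.17 = 298.06.
At (11, 326): z = 0.3 − 74.2 + 298.06 = 224.1 m.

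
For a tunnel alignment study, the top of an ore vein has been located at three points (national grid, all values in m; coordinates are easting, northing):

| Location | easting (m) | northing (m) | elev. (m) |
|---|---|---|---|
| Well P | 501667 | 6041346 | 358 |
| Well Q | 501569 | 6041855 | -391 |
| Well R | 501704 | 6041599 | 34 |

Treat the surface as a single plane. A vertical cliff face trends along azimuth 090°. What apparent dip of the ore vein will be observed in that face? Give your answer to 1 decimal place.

29.4°

Two edge vectors: Well P→Well Q = (-98, 509, -749), Well P→Well R = (37, 253, -324).
Normal n = (Well P→Well Q) × (Well P→Well R) = (24581, -59465, -43627).
So ∂z/∂easting = −n_x/n_z = 0.56344 and ∂z/∂northing = −n_y/n_z = −1.36303.
Unit vector along 090° is (sin 90°, cos 90°) = (1.0000, 0.0000).
Slope in that direction = a·(1.0000) + b·(0.0000) = 0.56344.
Apparent dip = arctan|0.56344| = 29.4° (true dip is 55.9°, so apparent ≤ true as expected).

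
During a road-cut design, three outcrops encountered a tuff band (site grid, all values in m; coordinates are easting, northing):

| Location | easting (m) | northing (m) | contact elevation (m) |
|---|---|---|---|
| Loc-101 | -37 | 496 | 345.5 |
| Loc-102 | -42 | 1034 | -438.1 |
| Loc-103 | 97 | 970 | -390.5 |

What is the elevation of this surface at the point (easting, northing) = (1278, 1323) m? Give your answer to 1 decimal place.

-1295.0 m

Let the plane be z = a·easting + b·northing + c.
Loc-102−Loc-101: −5a + 538b = −783.6;  Loc-103−Loc-101: 134a + 474b = −736.
Solving gives a = −0.329586, b = −1.459569.
Then c = 345.5 − a·-37 − b·496 = 1057.25.
At (1278, 1323): z = −421.2 − 1931.0 + 1057.25 = -1295.0 m.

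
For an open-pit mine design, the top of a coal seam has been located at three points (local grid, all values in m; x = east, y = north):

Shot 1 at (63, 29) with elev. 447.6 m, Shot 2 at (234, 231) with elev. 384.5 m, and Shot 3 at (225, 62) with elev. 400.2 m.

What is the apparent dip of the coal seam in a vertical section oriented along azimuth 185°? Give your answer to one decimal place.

Two edge vectors: Shot 1→Shot 2 = (171, 202, -63.1), Shot 1→Shot 3 = (162, 33, -47.4).
Normal n = (Shot 1→Shot 2) × (Shot 1→Shot 3) = (-7492.5, -2116.8, -27081).
So ∂z/∂x = −n_x/n_z = −0.27667 and ∂z/∂y = −n_y/n_z = −0.07817.
Unit vector along 185° is (sin 185°, cos 185°) = (-0.0872, -0.9962).
Slope in that direction = a·(-0.0872) + b·(-0.9962) = 0.10198.
Apparent dip = arctan|0.10198| = 5.8° (true dip is 16.0°, so apparent ≤ true as expected).

5.8°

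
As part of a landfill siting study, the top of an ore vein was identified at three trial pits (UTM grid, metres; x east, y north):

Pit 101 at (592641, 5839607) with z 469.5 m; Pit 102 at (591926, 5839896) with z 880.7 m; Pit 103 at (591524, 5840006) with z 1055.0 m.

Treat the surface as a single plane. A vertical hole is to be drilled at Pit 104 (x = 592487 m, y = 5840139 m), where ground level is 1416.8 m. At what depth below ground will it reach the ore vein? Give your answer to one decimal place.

Let the plane be z = a·x + b·y + c.
Pit 102−Pit 101: −715a + 289b = 411.2;  Pit 103−Pit 101: −1117a + 399b = 585.5.
Solving gives a = −0.136983053, b = 1.083934662.
Then c = 469.5 − a·592641 − b·5839607 = −6248101.17.
At (592487, 5840139): z_contact = −81160.68 + 6330329.09 − 6248101.17 = 1067.25 m.
Depth below ground = 1416.8 − 1067.25 = 349.6 m.

349.6 m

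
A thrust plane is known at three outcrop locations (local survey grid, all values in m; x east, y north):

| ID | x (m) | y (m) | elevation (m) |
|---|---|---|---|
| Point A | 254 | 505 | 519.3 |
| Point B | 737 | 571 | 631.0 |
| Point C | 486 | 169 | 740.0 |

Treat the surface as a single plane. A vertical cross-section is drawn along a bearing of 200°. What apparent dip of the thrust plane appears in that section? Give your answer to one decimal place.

18.1°

Two edge vectors: Point A→Point B = (483, 66, 111.7), Point A→Point C = (232, -336, 220.7).
Normal n = (Point A→Point B) × (Point A→Point C) = (52097.4, -80683.7, -177600).
So ∂z/∂x = −n_x/n_z = 0.29334 and ∂z/∂y = −n_y/n_z = −0.45430.
Unit vector along 200° is (sin 200°, cos 200°) = (-0.3420, -0.9397).
Slope in that direction = a·(-0.3420) + b·(-0.9397) = 0.32657.
Apparent dip = arctan|0.32657| = 18.1° (true dip is 28.4°, so apparent ≤ true as expected).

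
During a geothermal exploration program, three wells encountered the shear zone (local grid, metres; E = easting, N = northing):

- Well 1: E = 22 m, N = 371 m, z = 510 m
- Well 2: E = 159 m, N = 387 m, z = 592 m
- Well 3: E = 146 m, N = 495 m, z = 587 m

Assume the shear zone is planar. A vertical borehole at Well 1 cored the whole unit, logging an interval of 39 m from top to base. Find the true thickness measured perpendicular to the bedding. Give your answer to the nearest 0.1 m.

Two edge vectors: Well 1→Well 2 = (137, 16, 82), Well 1→Well 3 = (124, 124, 77).
Normal n = (Well 1→Well 2) × (Well 1→Well 3) = (-8936, -381, 15004).
So ∂z/∂E = −n_x/n_z = 0.59557 and ∂z/∂N = −n_y/n_z = 0.02539.
|∇z| = √(a²+b²) = 0.59612, so dip δ = arctan(0.59612) = 30.80°.
True thickness = vertical thickness × cos δ = 39 × cos 30.80° = 33.5 m.

33.5 m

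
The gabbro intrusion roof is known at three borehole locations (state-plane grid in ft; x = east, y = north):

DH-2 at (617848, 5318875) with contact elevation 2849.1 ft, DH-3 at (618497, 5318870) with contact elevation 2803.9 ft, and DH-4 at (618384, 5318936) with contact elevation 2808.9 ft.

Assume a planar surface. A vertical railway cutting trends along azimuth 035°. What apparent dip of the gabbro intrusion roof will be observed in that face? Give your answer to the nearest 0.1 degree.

Let the plane be z = a·x + b·y + c.
DH-3−DH-2: 649a − 5b = −45.2;  DH-4−DH-2: 536a + 61b = −40.2.
Solving gives a = −0.06999, b = −0.04407.
Unit vector along 035° is (sin 35°, cos 35°) = (0.5736, 0.8192).
Slope in that direction = a·(0.5736) + b·(0.8192) = −0.07624.
Apparent dip = arctan|0.07624| = 4.4° (true dip is 4.7°, so apparent ≤ true as expected).

4.4°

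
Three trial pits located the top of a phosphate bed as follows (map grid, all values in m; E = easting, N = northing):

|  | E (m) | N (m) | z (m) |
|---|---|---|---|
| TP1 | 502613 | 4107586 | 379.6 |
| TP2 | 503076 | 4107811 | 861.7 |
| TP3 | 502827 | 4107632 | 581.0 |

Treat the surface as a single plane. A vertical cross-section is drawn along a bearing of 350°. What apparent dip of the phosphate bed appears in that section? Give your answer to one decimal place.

Two edge vectors: TP1→TP2 = (463, 225, 482.1), TP1→TP3 = (214, 46, 201.4).
Normal n = (TP1→TP2) × (TP1→TP3) = (23138.4, 9921.2, -26852).
So ∂z/∂E = −n_x/n_z = 0.86170 and ∂z/∂N = −n_y/n_z = 0.36948.
Unit vector along 350° is (sin 350°, cos 350°) = (-0.1736, 0.9848).
Slope in that direction = a·(-0.1736) + b·(0.9848) = 0.21423.
Apparent dip = arctan|0.21423| = 12.1° (true dip is 43.2°, so apparent ≤ true as expected).

12.1°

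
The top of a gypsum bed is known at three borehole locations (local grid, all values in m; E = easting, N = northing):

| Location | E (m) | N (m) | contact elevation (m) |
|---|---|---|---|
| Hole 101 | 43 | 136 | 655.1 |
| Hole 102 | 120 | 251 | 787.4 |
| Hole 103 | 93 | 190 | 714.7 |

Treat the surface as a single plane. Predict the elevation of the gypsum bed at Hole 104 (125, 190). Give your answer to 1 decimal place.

Two edge vectors: Hole 101→Hole 102 = (77, 115, 132.3), Hole 101→Hole 103 = (50, 54, 59.6).
Normal n = (Hole 101→Hole 102) × (Hole 101→Hole 103) = (-290.2, 2025.8, -1592).
So ∂z/∂E = −n_x/n_z = −0.18229 and ∂z/∂N = −n_y/n_z = 1.27249.
Intercept c from Hole 101: 655.1 + 7.84 − 173.06 = 489.88.
At (125, 190): z = −22.8 + 241.8 + 489.88 = 708.9 m.

708.9 m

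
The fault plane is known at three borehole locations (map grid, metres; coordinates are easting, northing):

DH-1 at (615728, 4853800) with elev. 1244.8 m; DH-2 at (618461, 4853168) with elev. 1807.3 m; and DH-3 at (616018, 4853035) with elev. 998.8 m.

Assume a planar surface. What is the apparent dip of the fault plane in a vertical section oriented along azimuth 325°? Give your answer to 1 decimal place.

10.3°

Two edge vectors: DH-1→DH-2 = (2733, -632, 562.5), DH-1→DH-3 = (290, -765, -246).
Normal n = (DH-1→DH-2) × (DH-1→DH-3) = (585784.5, 835443, -1907465).
So ∂z/∂easting = −n_x/n_z = 0.30710 and ∂z/∂northing = −n_y/n_z = 0.43799.
Unit vector along 325° is (sin 325°, cos 325°) = (-0.5736, 0.8192).
Slope in that direction = a·(-0.5736) + b·(0.8192) = 0.18263.
Apparent dip = arctan|0.18263| = 10.3° (true dip is 28.1°, so apparent ≤ true as expected).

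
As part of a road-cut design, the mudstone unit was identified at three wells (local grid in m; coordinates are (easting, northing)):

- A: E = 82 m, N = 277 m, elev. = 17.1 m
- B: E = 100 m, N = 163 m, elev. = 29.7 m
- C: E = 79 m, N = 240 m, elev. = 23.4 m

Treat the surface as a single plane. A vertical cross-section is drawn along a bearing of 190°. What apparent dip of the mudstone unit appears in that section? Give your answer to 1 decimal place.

Two edge vectors: A→B = (18, -114, 12.6), A→C = (-3, -37, 6.3).
Normal n = (A→B) × (A→C) = (-252, -151.2, -1008).
So ∂z/∂E = −n_x/n_z = −0.25000 and ∂z/∂N = −n_y/n_z = −0.15000.
Unit vector along 190° is (sin 190°, cos 190°) = (-0.1736, -0.9848).
Slope in that direction = a·(-0.1736) + b·(-0.9848) = 0.19113.
Apparent dip = arctan|0.19113| = 10.8° (true dip is 16.3°, so apparent ≤ true as expected).

10.8°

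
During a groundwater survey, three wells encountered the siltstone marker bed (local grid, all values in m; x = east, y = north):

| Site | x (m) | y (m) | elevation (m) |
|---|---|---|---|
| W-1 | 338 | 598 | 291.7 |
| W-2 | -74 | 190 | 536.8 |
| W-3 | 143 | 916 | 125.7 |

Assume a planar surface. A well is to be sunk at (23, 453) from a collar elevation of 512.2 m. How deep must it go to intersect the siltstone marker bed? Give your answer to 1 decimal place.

Two edge vectors: W-1→W-2 = (-412, -408, 245.1), W-1→W-3 = (-195, 318, -166).
Normal n = (W-1→W-2) × (W-1→W-3) = (-10213.8, -116186.5, -210576).
So ∂z/∂x = −n_x/n_z = −0.04850 and ∂z/∂y = −n_y/n_z = −0.55176.
Intercept c from W-1: 291.7 + 16.39 + 329.95 = 638.04.
At (23, 453): z_contact = −1.12 − 249.95 + 638.04 = 386.98 m.
Depth below ground = 512.2 − 386.98 = 125.2 m.

125.2 m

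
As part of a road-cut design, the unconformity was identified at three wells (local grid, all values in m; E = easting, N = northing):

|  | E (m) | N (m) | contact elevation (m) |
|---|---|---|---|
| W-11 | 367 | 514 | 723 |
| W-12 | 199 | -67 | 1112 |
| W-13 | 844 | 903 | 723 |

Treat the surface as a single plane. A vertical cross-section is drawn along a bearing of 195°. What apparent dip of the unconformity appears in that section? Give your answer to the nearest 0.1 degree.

Let the plane be z = a·E + b·N + c.
W-12−W-11: −168a − 581b = 389;  W-13−W-11: 477a + 389b = 0.
Solving gives a = 0.71450, b = −0.87614.
Unit vector along 195° is (sin 195°, cos 195°) = (-0.2588, -0.9659).
Slope in that direction = a·(-0.2588) + b·(-0.9659) = 0.66136.
Apparent dip = arctan|0.66136| = 33.5° (true dip is 48.5°, so apparent ≤ true as expected).

33.5°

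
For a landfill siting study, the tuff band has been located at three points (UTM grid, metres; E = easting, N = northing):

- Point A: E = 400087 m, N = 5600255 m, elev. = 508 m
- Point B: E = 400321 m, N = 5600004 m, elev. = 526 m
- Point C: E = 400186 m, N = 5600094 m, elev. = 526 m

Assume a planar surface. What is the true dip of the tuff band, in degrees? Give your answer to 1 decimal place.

Let the plane be z = a·E + b·N + c.
Point B−Point A: 234a − 251b = 18;  Point C−Point A: 99a − 161b = 18.
Solving gives a = −0.12632, b = −0.18947.
Gradient magnitude |∇z| = √(a² + b²) = √(0.01596 + 0.03590) = 0.22772.
True dip = arctan(0.22772) = 12.8°, dipping toward NNE (azimuth ≈ 034°).

12.8°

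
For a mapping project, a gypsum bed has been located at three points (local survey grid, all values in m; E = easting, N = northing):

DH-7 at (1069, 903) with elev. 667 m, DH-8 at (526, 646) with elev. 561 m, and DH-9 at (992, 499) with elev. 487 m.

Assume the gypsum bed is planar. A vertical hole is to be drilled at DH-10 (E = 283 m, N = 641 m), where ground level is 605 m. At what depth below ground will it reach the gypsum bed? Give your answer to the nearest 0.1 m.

Two edge vectors: DH-7→DH-8 = (-543, -257, -106), DH-7→DH-9 = (-77, -404, -180).
Normal n = (DH-7→DH-8) × (DH-7→DH-9) = (3436, -89578, 199583).
So ∂z/∂E = −n_x/n_z = −0.017216 and ∂z/∂N = −n_y/n_z = 0.448826.
Intercept c from DH-7: 667 + 18.40 − 405.29 = 280.11.
At (283, 641): z_contact = −4.87 + 287.70 + 280.11 = 562.94 m.
Depth below ground = 605 − 562.94 = 42.1 m.

42.1 m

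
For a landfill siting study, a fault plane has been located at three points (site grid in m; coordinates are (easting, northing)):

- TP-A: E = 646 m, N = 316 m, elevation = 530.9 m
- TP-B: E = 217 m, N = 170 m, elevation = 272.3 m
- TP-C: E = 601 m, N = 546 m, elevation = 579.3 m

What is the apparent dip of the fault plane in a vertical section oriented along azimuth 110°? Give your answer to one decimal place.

Let the plane be z = a·E + b·N + c.
TP-B−TP-A: −429a − 146b = −258.6;  TP-C−TP-A: −45a + 230b = 48.4.
Solving gives a = 0.49802, b = 0.30787.
Unit vector along 110° is (sin 110°, cos 110°) = (0.9397, -0.3420).
Slope in that direction = a·(0.9397) + b·(-0.3420) = 0.36269.
Apparent dip = arctan|0.36269| = 19.9° (true dip is 30.3°, so apparent ≤ true as expected).

19.9°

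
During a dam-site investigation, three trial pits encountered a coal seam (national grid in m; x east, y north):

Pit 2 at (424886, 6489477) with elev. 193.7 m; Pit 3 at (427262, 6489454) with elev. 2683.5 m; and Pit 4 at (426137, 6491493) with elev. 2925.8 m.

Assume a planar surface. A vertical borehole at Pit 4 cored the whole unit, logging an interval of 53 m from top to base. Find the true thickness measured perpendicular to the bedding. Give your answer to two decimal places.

32.85 m

Let the plane be z = a·x + b·y + c.
Pit 3−Pit 2: 2376a − 23b = 2489.8;  Pit 4−Pit 2: 1251a + 2016b = 2732.1.
Solving gives a = 1.05468, b = 0.70074.
|∇z| = √(a²+b²) = 1.26625, so dip δ = arctan(1.26625) = 51.70°.
True thickness = vertical thickness × cos δ = 53 × cos 51.70° = 32.85 m.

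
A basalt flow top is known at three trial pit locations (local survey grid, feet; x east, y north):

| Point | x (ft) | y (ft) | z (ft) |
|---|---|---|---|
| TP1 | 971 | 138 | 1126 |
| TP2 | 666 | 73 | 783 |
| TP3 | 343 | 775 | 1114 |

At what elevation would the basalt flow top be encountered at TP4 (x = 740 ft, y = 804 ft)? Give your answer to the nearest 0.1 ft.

Let the plane be z = a·x + b·y + c.
TP2−TP1: −305a − 65b = −343;  TP3−TP1: −628a + 637b = −12.
Solving gives a = 0.93265, b = 0.90064.
Then c = 1126 − a·971 − b·138 = 96.11.
At (740, 804): z = 690.2 + 724.1 + 96.11 = 1510.4 ft.

1510.4 ft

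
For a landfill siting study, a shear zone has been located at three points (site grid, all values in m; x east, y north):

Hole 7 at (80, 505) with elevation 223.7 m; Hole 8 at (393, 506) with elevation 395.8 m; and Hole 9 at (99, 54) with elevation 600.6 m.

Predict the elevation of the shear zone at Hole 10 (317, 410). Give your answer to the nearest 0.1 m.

431.8 m

Two edge vectors: Hole 7→Hole 8 = (313, 1, 172.1), Hole 7→Hole 9 = (19, -451, 376.9).
Normal n = (Hole 7→Hole 8) × (Hole 7→Hole 9) = (77994, -114699.8, -141182).
So ∂z/∂x = −n_x/n_z = 0.55244 and ∂z/∂y = −n_y/n_z = −0.81243.
Intercept c from Hole 7: 223.7 − 44.19 + 410.27 = 589.78.
At (317, 410): z = 175.1 − 333.1 + 589.78 = 431.8 m.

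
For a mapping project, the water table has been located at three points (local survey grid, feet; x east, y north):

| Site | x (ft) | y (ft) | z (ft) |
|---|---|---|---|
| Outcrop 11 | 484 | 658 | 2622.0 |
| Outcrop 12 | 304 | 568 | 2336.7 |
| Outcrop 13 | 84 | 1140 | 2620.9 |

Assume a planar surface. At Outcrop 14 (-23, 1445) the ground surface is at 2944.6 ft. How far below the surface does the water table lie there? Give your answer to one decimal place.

160.6 ft

Let the plane be z = a·x + b·y + c.
Outcrop 12−Outcrop 11: −180a − 90b = −285.3;  Outcrop 13−Outcrop 11: −400a + 482b = −1.1.
Solving gives a = 1.120997, b = 0.928006.
Then c = 2622 − a·484 − b·658 = 1468.81.
At (-23, 1445): z_contact = −25.78 + 1340.97 + 1468.81 = 2784.00 ft.
Depth below ground = 2944.6 − 2784.00 = 160.6 ft.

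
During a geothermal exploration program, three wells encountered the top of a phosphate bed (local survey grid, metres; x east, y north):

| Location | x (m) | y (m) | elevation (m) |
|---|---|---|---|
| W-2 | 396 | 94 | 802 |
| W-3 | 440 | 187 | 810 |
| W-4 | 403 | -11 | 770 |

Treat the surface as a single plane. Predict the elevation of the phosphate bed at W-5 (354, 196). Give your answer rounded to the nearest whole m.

847 m

Two edge vectors: W-2→W-3 = (44, 93, 8), W-2→W-4 = (7, -105, -32).
Normal n = (W-2→W-3) × (W-2→W-4) = (-2136, 1464, -5271).
So ∂z/∂x = −n_x/n_z = −0.40524 and ∂z/∂y = −n_y/n_z = 0.27775.
Intercept c from W-2: 802 + 160.47 − 26.11 = 936.37.
At (354, 196): z = −143.5 + 54.4 + 936.37 = 847.4 m.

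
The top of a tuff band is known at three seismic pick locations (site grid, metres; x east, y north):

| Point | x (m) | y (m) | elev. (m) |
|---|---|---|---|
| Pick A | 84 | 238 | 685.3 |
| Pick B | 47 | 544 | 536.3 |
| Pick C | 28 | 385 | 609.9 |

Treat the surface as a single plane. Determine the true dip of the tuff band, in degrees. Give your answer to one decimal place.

25.9°

Let the plane be z = a·x + b·y + c.
Pick B−Pick A: −37a + 306b = −149;  Pick C−Pick A: −56a + 147b = −75.4.
Solving gives a = 0.09997, b = −0.47484.
Gradient magnitude |∇z| = √(a² + b²) = √(0.00999 + 0.22547) = 0.48525.
True dip = arctan(0.48525) = 25.9°, dipping toward NNW (azimuth ≈ 348°).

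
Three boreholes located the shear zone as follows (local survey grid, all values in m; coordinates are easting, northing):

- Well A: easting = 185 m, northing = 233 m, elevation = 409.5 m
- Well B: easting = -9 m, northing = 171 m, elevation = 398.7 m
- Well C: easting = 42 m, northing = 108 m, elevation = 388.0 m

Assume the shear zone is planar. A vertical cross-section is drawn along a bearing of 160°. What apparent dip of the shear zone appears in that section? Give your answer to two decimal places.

9.09°

Two edge vectors: Well A→Well B = (-194, -62, -10.8), Well A→Well C = (-143, -125, -21.5).
Normal n = (Well A→Well B) × (Well A→Well C) = (-17, -2626.6, 15384).
So ∂z/∂easting = −n_x/n_z = 0.00111 and ∂z/∂northing = −n_y/n_z = 0.17074.
Unit vector along 160° is (sin 160°, cos 160°) = (0.3420, -0.9397).
Slope in that direction = a·(0.3420) + b·(-0.9397) = −0.16006.
Apparent dip = arctan|0.16006| = 9.09° (true dip is 9.7°, so apparent ≤ true as expected).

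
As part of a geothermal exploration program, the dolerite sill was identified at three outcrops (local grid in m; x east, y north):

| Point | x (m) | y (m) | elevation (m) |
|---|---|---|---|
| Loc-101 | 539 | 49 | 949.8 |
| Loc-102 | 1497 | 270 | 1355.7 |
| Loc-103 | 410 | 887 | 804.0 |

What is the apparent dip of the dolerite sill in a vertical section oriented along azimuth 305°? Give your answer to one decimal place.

23.1°

Two edge vectors: Loc-101→Loc-102 = (958, 221, 405.9), Loc-101→Loc-103 = (-129, 838, -145.8).
Normal n = (Loc-101→Loc-102) × (Loc-101→Loc-103) = (-372366, 87315.3, 831313).
So ∂z/∂x = −n_x/n_z = 0.44793 and ∂z/∂y = −n_y/n_z = −0.10503.
Unit vector along 305° is (sin 305°, cos 305°) = (-0.8192, 0.5736).
Slope in that direction = a·(-0.8192) + b·(0.5736) = −0.42716.
Apparent dip = arctan|0.42716| = 23.1° (true dip is 24.7°, so apparent ≤ true as expected).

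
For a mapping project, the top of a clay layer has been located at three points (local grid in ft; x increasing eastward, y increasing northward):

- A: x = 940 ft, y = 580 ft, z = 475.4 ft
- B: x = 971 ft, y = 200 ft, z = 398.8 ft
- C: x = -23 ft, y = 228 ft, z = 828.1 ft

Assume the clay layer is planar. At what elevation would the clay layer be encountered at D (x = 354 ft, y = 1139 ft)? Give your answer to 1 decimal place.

818.9 ft

Let the plane be z = a·x + b·y + c.
B−A: 31a − 380b = −76.6;  C−A: −963a − 352b = 352.7.
Solving gives a = −0.427195, b = 0.166729.
Then c = 475.4 − a·940 − b·580 = 780.26.
At (354, 1139): z = −151.2 + 189.9 + 780.26 = 818.9 ft.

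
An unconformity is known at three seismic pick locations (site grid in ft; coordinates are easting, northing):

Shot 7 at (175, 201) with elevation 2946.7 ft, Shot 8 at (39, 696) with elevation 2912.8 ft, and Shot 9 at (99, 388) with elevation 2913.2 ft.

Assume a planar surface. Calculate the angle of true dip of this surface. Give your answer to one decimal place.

40.6°

Let the plane be z = a·easting + b·northing + c.
Shot 8−Shot 7: −136a + 495b = −33.9;  Shot 9−Shot 7: −76a + 187b = −33.5.
Solving gives a = 0.84043, b = 0.16242.
Gradient magnitude |∇z| = √(a² + b²) = √(0.70633 + 0.02638) = 0.85598.
True dip = arctan(0.85598) = 40.6°, dipping toward W (azimuth ≈ 259°).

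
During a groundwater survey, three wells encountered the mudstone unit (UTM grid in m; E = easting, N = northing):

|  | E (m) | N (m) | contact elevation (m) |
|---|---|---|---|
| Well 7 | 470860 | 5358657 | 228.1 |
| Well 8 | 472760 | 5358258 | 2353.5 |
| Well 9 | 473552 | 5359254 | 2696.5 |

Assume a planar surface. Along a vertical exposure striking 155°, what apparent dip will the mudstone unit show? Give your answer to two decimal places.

40.52°

Two edge vectors: Well 7→Well 8 = (1900, -399, 2125.4), Well 7→Well 9 = (2692, 597, 2468.4).
Normal n = (Well 7→Well 8) × (Well 7→Well 9) = (-2253755.4, 1031616.8, 2208408).
So ∂z/∂E = −n_x/n_z = 1.02053 and ∂z/∂N = −n_y/n_z = −0.46713.
Unit vector along 155° is (sin 155°, cos 155°) = (0.4226, -0.9063).
Slope in that direction = a·(0.4226) + b·(-0.9063) = 0.85466.
Apparent dip = arctan|0.85466| = 40.52° (true dip is 48.3°, so apparent ≤ true as expected).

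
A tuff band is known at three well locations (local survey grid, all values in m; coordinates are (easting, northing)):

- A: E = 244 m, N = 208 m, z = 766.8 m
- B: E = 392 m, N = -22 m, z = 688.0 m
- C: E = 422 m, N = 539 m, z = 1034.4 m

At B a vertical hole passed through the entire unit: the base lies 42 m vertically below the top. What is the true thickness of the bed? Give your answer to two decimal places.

Let the plane be z = a·E + b·N + c.
B−A: 148a − 230b = −78.8;  C−A: 178a + 331b = 267.6.
Solving gives a = 0.39437, b = 0.59638.
|∇z| = √(a²+b²) = 0.71498, so dip δ = arctan(0.71498) = 35.56°.
True thickness = vertical thickness × cos δ = 42 × cos 35.56° = 34.17 m.

34.17 m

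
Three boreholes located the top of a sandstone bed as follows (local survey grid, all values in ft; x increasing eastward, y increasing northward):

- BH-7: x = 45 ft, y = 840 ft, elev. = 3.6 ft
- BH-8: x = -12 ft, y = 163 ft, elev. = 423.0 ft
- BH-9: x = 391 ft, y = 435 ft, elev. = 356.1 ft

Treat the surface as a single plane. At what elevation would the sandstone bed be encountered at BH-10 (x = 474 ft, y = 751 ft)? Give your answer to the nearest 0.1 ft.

Let the plane be z = a·x + b·y + c.
BH-8−BH-7: −57a − 677b = 419.4;  BH-9−BH-7: 346a − 405b = 352.5.
Solving gives a = 0.26731, b = −0.64200.
Then c = 3.6 − a·45 − b·840 = 530.85.
At (474, 751): z = 126.7 − 482.1 + 530.85 = 175.4 ft.

175.4 ft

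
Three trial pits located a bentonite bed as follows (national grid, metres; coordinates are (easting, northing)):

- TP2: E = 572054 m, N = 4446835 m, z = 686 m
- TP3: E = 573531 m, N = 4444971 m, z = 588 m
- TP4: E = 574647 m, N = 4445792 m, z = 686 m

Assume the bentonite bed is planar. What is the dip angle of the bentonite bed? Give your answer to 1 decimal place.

4.8°

Two edge vectors: TP2→TP3 = (1477, -1864, -98), TP2→TP4 = (2593, -1043, 0).
Normal n = (TP2→TP3) × (TP2→TP4) = (-102214, -254114, 3292841).
So ∂z/∂E = −n_x/n_z = 0.03104 and ∂z/∂N = −n_y/n_z = 0.07717.
Gradient magnitude |∇z| = √(a² + b²) = √(0.00096 + 0.00596) = 0.08318.
True dip = arctan(0.08318) = 4.8°, dipping toward SSW (azimuth ≈ 202°).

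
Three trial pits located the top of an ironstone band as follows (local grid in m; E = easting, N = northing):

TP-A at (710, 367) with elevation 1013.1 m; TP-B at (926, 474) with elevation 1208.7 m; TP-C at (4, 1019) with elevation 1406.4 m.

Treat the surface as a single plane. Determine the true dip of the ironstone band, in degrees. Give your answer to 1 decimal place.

Let the plane be z = a·E + b·N + c.
TP-B−TP-A: 216a + 107b = 195.6;  TP-C−TP-A: −706a + 652b = 393.3.
Solving gives a = 0.39491, b = 1.03084.
Gradient magnitude |∇z| = √(a² + b²) = √(0.15595 + 1.06263) = 1.10389.
True dip = arctan(1.10389) = 47.8°, dipping toward SSW (azimuth ≈ 201°).

47.8°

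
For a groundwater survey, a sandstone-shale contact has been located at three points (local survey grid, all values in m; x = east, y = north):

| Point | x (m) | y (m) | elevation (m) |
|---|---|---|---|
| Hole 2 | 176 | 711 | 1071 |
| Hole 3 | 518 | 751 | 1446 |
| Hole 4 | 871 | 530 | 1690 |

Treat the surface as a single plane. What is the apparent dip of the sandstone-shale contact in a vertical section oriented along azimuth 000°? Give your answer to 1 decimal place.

Let the plane be z = a·x + b·y + c.
Hole 3−Hole 2: 342a + 40b = 375;  Hole 4−Hole 2: 695a − 181b = 619.
Solving gives a = 1.03270, b = 0.54544.
Unit vector along 000° is (sin 0°, cos 0°) = (0.0000, 1.0000).
Slope in that direction = a·(0.0000) + b·(1.0000) = 0.54544.
Apparent dip = arctan|0.54544| = 28.6° (true dip is 49.4°, so apparent ≤ true as expected).

28.6°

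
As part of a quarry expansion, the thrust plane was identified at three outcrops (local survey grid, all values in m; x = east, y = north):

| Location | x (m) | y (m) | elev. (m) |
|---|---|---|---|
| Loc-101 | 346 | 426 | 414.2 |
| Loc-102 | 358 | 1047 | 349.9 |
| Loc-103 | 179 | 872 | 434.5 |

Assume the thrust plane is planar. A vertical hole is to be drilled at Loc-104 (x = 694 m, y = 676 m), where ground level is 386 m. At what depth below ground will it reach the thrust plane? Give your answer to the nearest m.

128 m

Let the plane be z = a·x + b·y + c.
Loc-102−Loc-101: 12a + 621b = −64.3;  Loc-103−Loc-101: −167a + 446b = 20.3.
Solving gives a = −0.37855, b = −0.09623.
Then c = 414.2 − a·346 − b·426 = 586.17.
At (694, 676): z_contact = −262.7 − 65.0 + 586.17 = 258.4 m.
Depth below ground = 386 − 258.4 = 128 m.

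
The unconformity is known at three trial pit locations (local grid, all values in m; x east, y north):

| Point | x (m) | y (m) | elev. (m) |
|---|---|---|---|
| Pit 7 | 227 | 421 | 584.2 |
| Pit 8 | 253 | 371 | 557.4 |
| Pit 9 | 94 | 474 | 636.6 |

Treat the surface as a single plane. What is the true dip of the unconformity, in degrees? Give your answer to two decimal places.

Let the plane be z = a·x + b·y + c.
Pit 8−Pit 7: 26a − 50b = −26.8;  Pit 9−Pit 7: −133a + 53b = 52.4.
Solving gives a = −0.22754, b = 0.41768.
Gradient magnitude |∇z| = √(a² + b²) = √(0.05178 + 0.17446) = 0.47564.
True dip = arctan(0.47564) = 25.44°, dipping toward SSE (azimuth ≈ 151°).

25.44°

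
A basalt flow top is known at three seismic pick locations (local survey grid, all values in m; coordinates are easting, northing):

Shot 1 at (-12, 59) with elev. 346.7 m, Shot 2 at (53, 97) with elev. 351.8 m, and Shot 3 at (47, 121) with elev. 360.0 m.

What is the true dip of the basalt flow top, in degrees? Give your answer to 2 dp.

18.39°

Two edge vectors: Shot 1→Shot 2 = (65, 38, 5.1), Shot 1→Shot 3 = (59, 62, 13.3).
Normal n = (Shot 1→Shot 2) × (Shot 1→Shot 3) = (189.2, -563.6, 1788).
So ∂z/∂easting = −n_x/n_z = −0.10582 and ∂z/∂northing = −n_y/n_z = 0.31521.
Gradient magnitude |∇z| = √(a² + b²) = √(0.01120 + 0.09936) = 0.33250.
True dip = arctan(0.33250) = 18.39°, dipping toward SSE (azimuth ≈ 161°).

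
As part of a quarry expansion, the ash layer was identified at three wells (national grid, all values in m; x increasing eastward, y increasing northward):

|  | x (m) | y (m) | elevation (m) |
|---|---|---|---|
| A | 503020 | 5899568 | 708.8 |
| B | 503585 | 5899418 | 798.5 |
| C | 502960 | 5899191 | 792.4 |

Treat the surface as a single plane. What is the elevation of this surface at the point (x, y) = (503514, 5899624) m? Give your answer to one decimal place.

Two edge vectors: A→B = (565, -150, 89.7), A→C = (-60, -377, 83.6).
Normal n = (A→B) × (A→C) = (21276.9, -52616, -222005).
So ∂z/∂x = −n_x/n_z = 0.095839733 and ∂z/∂y = −n_y/n_z = −0.237003671.
Intercept c from A: 708.8 − 48209.30 + 1398219.27 = 1350718.77.
At (503514, 5899624): z = 48256.6 − 1398232.5 + 1350718.77 = 742.9 m.

742.9 m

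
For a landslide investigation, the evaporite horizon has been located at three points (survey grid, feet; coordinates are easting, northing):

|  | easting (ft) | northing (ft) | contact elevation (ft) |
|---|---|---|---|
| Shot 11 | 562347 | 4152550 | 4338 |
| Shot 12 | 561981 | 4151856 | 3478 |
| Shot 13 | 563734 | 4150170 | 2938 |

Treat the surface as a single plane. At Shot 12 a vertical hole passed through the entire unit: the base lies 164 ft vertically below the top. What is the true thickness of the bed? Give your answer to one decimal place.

110.4 ft

Two edge vectors: Shot 11→Shot 12 = (-366, -694, -860), Shot 11→Shot 13 = (1387, -2380, -1400).
Normal n = (Shot 11→Shot 12) × (Shot 11→Shot 13) = (-1075200, -1705220, 1833658).
So ∂z/∂easting = −n_x/n_z = 0.58637 and ∂z/∂northing = −n_y/n_z = 0.92996.
|∇z| = √(a²+b²) = 1.09938, so dip δ = arctan(1.09938) = 47.71°.
True thickness = vertical thickness × cos δ = 164 × cos 47.71° = 110.4 ft.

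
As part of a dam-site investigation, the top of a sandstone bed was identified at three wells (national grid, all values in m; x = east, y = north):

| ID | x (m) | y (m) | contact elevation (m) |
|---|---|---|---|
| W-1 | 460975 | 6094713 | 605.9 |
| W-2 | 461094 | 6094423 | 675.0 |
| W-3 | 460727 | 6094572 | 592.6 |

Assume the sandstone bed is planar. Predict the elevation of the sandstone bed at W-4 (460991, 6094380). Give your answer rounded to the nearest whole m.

667 m

Let the plane be z = a·x + b·y + c.
W-2−W-1: 119a − 290b = 69.1;  W-3−W-1: −248a − 141b = −13.3.
Solving gives a = 0.15332867, b = −0.17535823.
Then c = 605.9 − a·460975 − b·6094713 = 998683.32.
At (460991, 6094380): z = 70683.1 − 1068699.7 + 998683.32 = 666.7 m.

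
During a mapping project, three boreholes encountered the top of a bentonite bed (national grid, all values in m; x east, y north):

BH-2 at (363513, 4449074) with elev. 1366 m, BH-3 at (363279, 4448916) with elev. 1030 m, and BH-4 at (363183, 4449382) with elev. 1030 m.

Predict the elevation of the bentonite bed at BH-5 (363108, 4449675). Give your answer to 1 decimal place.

1011.5 m

Let the plane be z = a·x + b·y + c.
BH-3−BH-2: −234a − 158b = −336;  BH-4−BH-2: −330a + 308b = −336.
Solving gives a = 1.260554536, b = 0.259685055.
Then c = 1366 − a·363513 − b·4449074 = −1612219.99.
At (363108, 4449675): z = 457717.4 + 1155514.1 − 1612219.99 = 1011.5 m.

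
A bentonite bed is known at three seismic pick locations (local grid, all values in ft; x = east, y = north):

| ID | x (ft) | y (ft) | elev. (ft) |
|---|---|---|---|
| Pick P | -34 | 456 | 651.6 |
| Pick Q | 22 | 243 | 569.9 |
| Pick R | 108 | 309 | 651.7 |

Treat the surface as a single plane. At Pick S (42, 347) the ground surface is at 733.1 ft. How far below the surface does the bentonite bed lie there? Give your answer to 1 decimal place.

Two edge vectors: Pick P→Pick Q = (56, -213, -81.7), Pick P→Pick R = (142, -147, 0.1).
Normal n = (Pick P→Pick Q) × (Pick P→Pick R) = (-12031.2, -11607, 22014).
So ∂z/∂x = −n_x/n_z = 0.54652 and ∂z/∂y = −n_y/n_z = 0.52726.
Intercept c from Pick P: 651.6 + 18.58 − 240.43 = 429.75.
At (42, 347): z_contact = 22.95 + 182.96 + 429.75 = 635.67 ft.
Depth below ground = 733.1 − 635.67 = 97.4 ft.

97.4 ft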